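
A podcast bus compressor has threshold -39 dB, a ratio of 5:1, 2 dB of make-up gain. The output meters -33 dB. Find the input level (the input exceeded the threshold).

-19 dB

Before make-up, the level was -33 − 2 = -35 dB.
Post-compression overshoot = -35 − (-39) = 4 dB.
Undo the ratio: input overshoot = 4 × 5 = 20 dB, giving input = -19 dB.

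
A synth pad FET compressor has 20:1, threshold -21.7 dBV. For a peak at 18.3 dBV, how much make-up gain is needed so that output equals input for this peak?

38 dB

The peak compresses to -21.7 + 40/20 = -19.7 dBV.
To reach 18.3 dBV requires 18.3 − (-19.7) = 38 dB of make-up.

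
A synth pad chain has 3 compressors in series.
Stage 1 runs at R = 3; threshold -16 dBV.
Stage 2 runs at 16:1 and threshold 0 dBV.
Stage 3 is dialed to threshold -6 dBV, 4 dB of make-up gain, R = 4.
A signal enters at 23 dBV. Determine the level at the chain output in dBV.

Stage 1: 39 dB above -16 dBV, reduced 3:1 to 13 dB above → -3 dBV.
Stage 2: below threshold (-3 ≤ 0); passes unchanged; output -3 dBV.
Stage 3: -3 dBV is 3 dB over -6 dBV; at 4:1 that becomes 0.75 dB over, giving -5.25 dBV; +4 dB make-up → -1.25 dBV.

-1.25 dBV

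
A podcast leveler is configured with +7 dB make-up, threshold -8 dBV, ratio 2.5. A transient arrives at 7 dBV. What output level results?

7 dBV sits 15 dB over threshold.
At 2.5:1 the overshoot is divided by 2.5, leaving 6 dB above threshold.
Output = -8 + 6 = -2 dBV; make-up adds 7 dB, giving 5 dBV.

5 dBV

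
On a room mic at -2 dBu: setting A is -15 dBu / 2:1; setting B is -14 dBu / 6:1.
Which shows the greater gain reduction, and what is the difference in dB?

B, by 3.5 dB

A: overshoot 13 dB → output overshoot 6.5 dB → GR 6.5 dB.
B: overshoot 12 dB → output overshoot 2 dB → GR 10 dB.
Difference: 3.5 dB in favour of B.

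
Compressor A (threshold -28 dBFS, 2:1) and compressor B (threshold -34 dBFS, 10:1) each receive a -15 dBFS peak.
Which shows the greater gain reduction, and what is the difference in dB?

B, by 10.6 dB

A: GR = 13 − 13/2 = 6.5 dB.
B: GR = 19 − 19/10 = 17.1 dB.
B applies 10.6 dB more gain reduction.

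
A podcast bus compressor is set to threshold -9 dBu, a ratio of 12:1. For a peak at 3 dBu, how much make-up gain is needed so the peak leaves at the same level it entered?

11 dB

Without make-up, output = threshold + overshoot/12 = -9 + 1 = -8 dBu.
Gap to target: 11 dB.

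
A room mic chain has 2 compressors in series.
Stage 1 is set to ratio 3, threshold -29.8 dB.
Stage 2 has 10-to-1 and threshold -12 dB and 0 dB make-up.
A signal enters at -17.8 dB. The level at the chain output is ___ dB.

Stage 1: -17.8 dB is 12 dB over -29.8 dB; at 3:1 that becomes 4 dB over, giving -25.8 dB.
Stage 2: -25.8 dB ≤ -12 dB, so stage 2 doesn't engage; output -25.8 dB.

-25.8 dB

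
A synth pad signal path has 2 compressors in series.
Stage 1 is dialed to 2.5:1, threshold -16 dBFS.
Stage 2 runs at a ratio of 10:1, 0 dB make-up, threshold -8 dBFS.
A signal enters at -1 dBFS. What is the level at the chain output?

-10 dBFS

Stage 1: -1 dBFS is 15 dB over -16 dBFS; at 2.5:1 that becomes 6 dB over, giving -10 dBFS.
Stage 2: below threshold (-10 ≤ -8); passes unchanged; output -10 dBFS.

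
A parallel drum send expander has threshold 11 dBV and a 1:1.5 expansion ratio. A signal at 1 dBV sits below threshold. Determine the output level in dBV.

-4 dBV

The input is 10 dB below the 11 dBV threshold.
A 1:1.5 expander multiplies undershoot by 1.5: 10 × 1.5 = 15 dB below threshold.
Output = 11 − 15 = -4 dBV.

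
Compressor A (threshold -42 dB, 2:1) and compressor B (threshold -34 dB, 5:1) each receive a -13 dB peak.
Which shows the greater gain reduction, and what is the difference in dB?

A: 29 dB over, compressed to 14.5 dB over, so 14.5 dB of GR.
B: 21 dB over, compressed to 4.2 dB over, so 16.8 dB of GR.
Difference: 2.3 dB in favour of B.

B, by 2.3 dB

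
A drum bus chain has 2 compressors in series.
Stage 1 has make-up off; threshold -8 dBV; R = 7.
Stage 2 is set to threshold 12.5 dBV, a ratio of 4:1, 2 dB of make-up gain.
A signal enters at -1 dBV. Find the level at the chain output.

Stage 1: 7 dB above -8 dBV, reduced 7:1 to 1 dB above → -7 dBV.
Stage 2: below threshold (-7 ≤ 12.5); passes unchanged; make-up brings it to -5 dBV.

-5 dBV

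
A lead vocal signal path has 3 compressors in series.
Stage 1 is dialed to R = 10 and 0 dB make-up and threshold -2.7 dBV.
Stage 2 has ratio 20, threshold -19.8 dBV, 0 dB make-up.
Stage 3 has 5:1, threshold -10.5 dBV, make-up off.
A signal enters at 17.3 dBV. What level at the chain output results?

-18.845 dBV

Stage 1: overshoot 20 dB → 20/10 = 2 dB → -0.7 dBV.
Stage 2: 19.1 dB above -19.8 dBV, reduced 20:1 to 0.955 dB above → -18.845 dBV.
Stage 3: below threshold (-18.845 ≤ -10.5); passes unchanged; output -18.845 dBV.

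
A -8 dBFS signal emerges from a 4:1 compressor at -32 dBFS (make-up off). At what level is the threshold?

-40 dBFS

Input is 32 dB above T (since output overshoot × R = input overshoot: (-32 − T)·4 = -8 − T gives T = -40 dBFS).
Check: -40 + (-8 − (-40))/4 = -40 + 8 = -32 dBFS. ✓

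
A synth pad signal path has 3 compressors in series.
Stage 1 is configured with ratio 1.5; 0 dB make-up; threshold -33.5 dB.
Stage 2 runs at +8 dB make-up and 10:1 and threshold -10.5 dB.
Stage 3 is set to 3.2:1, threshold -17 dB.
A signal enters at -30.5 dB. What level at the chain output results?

-23.5 dB

Stage 1: overshoot 3 dB → 3/1.5 = 2 dB → -31.5 dB.
Stage 2: -31.5 dB is at or below the -10.5 dB threshold — no compression; make-up brings it to -23.5 dB.
Stage 3: -23.5 dB is at or below the -17 dB threshold — no compression; output -23.5 dB.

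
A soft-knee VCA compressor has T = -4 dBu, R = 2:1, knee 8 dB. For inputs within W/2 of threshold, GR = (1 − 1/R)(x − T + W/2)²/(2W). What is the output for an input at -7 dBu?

x − T + W/2 = -7 − (-4) + 4 = 1.
GR = (1 − 1/2) × 1² / 16 = 0.5 × 1 / 16 = 0.03125 dB.
Output = -7 − 0.03125 = -7.03125 dBu.

-7.03125 dBu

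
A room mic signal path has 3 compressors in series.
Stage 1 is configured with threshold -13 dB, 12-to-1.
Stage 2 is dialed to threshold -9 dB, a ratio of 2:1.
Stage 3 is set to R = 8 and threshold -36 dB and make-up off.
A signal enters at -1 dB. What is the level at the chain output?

Stage 1: overshoot 12 dB → 12/12 = 1 dB → -12 dB.
Stage 2: -12 dB is at or below the -9 dB threshold — no compression; output -12 dB.
Stage 3: overshoot 24 dB → 24/8 = 3 dB → -33 dB.

-33 dB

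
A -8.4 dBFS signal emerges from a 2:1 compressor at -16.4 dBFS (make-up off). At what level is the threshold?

-24.4 dBFS

Gain reduction = -8.4 − (-16.4) = 8 dB; output overshoot = GR / (R − 1) = 8 / 1 = 8 dB.
Threshold = output − output overshoot = -16.4 − 8 = -24.4 dBFS.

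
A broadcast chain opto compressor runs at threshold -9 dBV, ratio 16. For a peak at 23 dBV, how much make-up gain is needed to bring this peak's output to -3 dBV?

4 dB

Without make-up, output = threshold + overshoot/16 = -9 + 2 = -7 dBV.
Gap to target: 4 dB.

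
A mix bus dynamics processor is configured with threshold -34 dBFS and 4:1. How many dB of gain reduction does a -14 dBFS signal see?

15 dB

The signal is 20 dB above threshold.
A 4:1 ratio leaves 5 dB of that excess.
Gain reduction = 20 − 5 = 15 dB.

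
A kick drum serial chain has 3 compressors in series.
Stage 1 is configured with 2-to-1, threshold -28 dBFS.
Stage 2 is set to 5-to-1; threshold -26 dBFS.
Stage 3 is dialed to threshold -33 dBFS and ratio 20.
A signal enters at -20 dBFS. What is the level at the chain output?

Stage 1: -20 dBFS is 8 dB over -28 dBFS; at 2:1 that becomes 4 dB over, giving -24 dBFS.
Stage 2: overshoot 2 dB → 2/5 = 0.4 dB → -25.6 dBFS.
Stage 3: overshoot 7.4 dB → 7.4/20 = 0.37 dB → -32.63 dBFS.

-32.63 dBFS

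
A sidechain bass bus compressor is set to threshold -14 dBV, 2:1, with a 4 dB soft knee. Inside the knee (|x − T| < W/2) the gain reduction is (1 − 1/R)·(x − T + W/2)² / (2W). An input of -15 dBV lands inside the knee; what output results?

x − T + W/2 = -15 − (-14) + 2 = 1.
GR = (1 − 1/2) × 1² / 8 = 0.5 × 1 / 8 = 0.0625 dB.
Output = -15 − 0.0625 = -15.0625 dBV.

-15.0625 dBV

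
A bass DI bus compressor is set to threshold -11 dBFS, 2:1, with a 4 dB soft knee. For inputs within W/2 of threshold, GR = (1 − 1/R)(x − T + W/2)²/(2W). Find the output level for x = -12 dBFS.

-12.0625 dBFS

x − T + W/2 = -12 − (-11) + 2 = 1.
GR = (1 − 1/2) × 1² / 8 = 0.5 × 1 / 8 = 0.0625 dB.
Output = -12 − 0.0625 = -12.0625 dBFS.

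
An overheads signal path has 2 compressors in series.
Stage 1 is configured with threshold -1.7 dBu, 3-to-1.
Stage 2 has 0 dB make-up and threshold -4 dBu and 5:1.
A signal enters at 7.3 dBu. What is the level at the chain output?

Stage 1: 7.3 dBu is 9 dB over -1.7 dBu; at 3:1 that becomes 3 dB over, giving 1.3 dBu.
Stage 2: overshoot 5.3 dB → 5.3/5 = 1.06 dB → -2.94 dBu.

-2.94 dBu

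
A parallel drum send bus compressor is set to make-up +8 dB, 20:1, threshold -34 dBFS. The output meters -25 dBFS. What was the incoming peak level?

Stripping the +8 dB make-up gives -33 dBFS at the gain stage.
Post-compression overshoot = -33 − (-34) = 1 dB.
Input overshoot = R × output overshoot = 20 dB → input = -34 + 20 = -14 dBFS.

-14 dBFS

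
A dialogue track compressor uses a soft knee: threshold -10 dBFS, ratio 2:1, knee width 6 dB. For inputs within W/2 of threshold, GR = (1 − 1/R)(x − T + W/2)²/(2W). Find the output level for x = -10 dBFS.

-10.375 dBFS

x − T + W/2 = -10 − (-10) + 3 = 3.
GR = (1 − 1/2) × 3² / 12 = 0.5 × 9 / 12 = 0.375 dB.
Output = -10 − 0.375 = -10.375 dBFS.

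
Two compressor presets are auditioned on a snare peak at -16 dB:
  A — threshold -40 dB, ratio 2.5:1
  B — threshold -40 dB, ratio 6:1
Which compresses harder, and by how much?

B, by 5.6 dB

A: GR = 24 − 24/2.5 = 14.4 dB.
B: GR = 24 − 24/6 = 20 dB.
B applies 5.6 dB more gain reduction.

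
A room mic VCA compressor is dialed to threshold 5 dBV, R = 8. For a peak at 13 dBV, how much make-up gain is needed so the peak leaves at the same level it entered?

7 dB

The peak compresses to 5 + 8/8 = 6 dBV.
To reach 13 dBV requires 13 − 6 = 7 dB of make-up.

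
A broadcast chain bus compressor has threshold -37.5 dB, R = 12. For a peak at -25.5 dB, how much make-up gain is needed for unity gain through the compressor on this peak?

Without make-up, output = threshold + overshoot/12 = -37.5 + 1 = -36.5 dB.
Gap to target: 11 dB.

11 dB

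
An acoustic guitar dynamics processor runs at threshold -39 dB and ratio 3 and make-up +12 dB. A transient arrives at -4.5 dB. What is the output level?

-15.5 dB

The input is 34.5 dB above the -39 dB threshold.
3:1 compression reduces that to 34.5/3 = 11.5 dB over.
So the level is -39 + 11.5 = -27.5 dB; make-up adds 12 dB, giving -15.5 dB.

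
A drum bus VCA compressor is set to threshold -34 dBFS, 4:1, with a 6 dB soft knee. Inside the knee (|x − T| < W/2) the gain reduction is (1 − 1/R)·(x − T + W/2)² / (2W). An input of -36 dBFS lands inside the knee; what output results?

x − T + W/2 = -36 − (-34) + 3 = 1.
GR = (1 − 1/4) × 1² / 12 = 0.75 × 1 / 12 = 0.0625 dB.
Output = -36 − 0.0625 = -36.0625 dBFS.

-36.0625 dBFS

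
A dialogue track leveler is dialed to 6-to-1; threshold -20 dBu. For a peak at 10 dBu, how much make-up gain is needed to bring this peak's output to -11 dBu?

Overshoot 30 dB → 30/6 = 5 dB after compression, so the compressed level is -20 + 5 = -15 dBu.
Make-up = target − compressed = -11 − (-15) = 4 dB.

4 dB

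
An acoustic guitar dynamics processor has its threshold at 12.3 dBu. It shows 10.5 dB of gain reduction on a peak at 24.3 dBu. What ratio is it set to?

8:1

Input overshoot = 24.3 − 12.3 = 12 dB.
Output overshoot = 12 − 10.5 = 1.5 dB.
Ratio = input overshoot / output overshoot = 12 / 1.5 = 8.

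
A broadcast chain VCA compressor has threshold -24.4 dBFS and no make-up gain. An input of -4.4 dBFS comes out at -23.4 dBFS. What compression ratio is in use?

20:1

Input overshoot = -4.4 − (-24.4) = 20 dB; output overshoot = -23.4 − (-24.4) = 1 dB.
Ratio = 20 / 1 = 20.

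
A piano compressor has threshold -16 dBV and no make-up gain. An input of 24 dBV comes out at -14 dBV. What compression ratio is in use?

Input overshoot = 24 − (-16) = 40 dB; output overshoot = -14 − (-16) = 2 dB.
Ratio = 40 / 2 = 20.

20:1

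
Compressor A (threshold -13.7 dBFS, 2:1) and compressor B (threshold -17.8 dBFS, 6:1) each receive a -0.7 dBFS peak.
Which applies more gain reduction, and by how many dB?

A: GR = 13 − 13/2 = 6.5 dB.
B: GR = 17.1 − 17.1/6 = 14.25 dB.
B applies 7.75 dB more gain reduction.

B, by 7.75 dB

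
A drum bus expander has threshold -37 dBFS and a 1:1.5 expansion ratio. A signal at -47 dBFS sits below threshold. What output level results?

-52 dBFS

Below threshold, a 1:1.5 expander applies gain = (1.5−1)×(T − x) of attenuation.
(1.5−1) × 10 = 5 dB, so output = -47 − 5 = -52 dBFS.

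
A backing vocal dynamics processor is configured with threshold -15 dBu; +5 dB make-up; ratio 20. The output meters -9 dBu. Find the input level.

5 dBu

Remove make-up: -9 − 5 = -14 dBu.
The compressed level sits -14 − (-15) = 1 dB over threshold.
Before 20:1 compression the overshoot was 1 × 20 = 20 dB, so input = -15 + 20 = 5 dBu.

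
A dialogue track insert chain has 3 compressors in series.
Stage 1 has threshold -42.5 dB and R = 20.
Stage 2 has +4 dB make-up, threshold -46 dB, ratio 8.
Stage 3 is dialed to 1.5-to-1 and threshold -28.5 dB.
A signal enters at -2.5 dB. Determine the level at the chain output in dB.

Stage 1: 40 dB above -42.5 dB, reduced 20:1 to 2 dB above → -40.5 dB.
Stage 2: 5.5 dB above -46 dB, reduced 8:1 to 0.6875 dB above → -45.3125 dB; +4 dB make-up → -41.3125 dB.
Stage 3: -41.3125 dB is at or below the -28.5 dB threshold — no compression; output -41.3125 dB.

-41.3125 dB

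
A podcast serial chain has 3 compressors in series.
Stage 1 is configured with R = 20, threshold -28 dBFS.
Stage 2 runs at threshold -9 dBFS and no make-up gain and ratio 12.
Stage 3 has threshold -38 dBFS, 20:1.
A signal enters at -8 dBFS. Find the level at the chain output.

Stage 1: 20 dB above -28 dBFS, reduced 20:1 to 1 dB above → -27 dBFS.
Stage 2: below threshold (-27 ≤ -9); passes unchanged; output -27 dBFS.
Stage 3: -27 dBFS is 11 dB over -38 dBFS; at 20:1 that becomes 0.55 dB over, giving -37.45 dBFS.

-37.45 dBFS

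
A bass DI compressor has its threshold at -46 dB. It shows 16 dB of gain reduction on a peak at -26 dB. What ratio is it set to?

Input overshoot = -26 − (-46) = 20 dB.
Output overshoot = 20 − 16 = 4 dB.
Ratio = input overshoot / output overshoot = 20 / 4 = 5.

5:1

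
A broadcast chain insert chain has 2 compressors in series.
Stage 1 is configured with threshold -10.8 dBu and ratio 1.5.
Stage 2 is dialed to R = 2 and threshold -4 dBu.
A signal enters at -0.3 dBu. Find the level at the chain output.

Stage 1: -0.3 dBu is 10.5 dB over -10.8 dBu; at 1.5:1 that becomes 7 dB over, giving -3.8 dBu.
Stage 2: 0.2 dB above -4 dBu, reduced 2:1 to 0.1 dB above → -3.9 dBu.

-3.9 dBu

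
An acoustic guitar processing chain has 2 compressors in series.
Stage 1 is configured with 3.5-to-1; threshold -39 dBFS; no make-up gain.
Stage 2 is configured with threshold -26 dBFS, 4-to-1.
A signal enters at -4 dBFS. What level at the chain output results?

-29 dBFS

Stage 1: -4 dBFS is 35 dB over -39 dBFS; at 3.5:1 that becomes 10 dB over, giving -29 dBFS.
Stage 2: below threshold (-29 ≤ -26); passes unchanged; output -29 dBFS.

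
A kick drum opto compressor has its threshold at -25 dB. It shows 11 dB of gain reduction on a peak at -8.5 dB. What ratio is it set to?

Input overshoot = -8.5 − (-25) = 16.5 dB.
Output overshoot = 16.5 − 11 = 5.5 dB.
Ratio = input overshoot / output overshoot = 16.5 / 5.5 = 3.

3:1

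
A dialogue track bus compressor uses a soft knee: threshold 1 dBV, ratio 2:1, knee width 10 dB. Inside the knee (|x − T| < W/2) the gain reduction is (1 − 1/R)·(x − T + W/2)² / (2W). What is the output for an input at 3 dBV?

1.775 dBV

x − T + W/2 = 3 − 1 + 5 = 7.
GR = (1 − 1/2) × 7² / 20 = 0.5 × 49 / 20 = 1.225 dB.
Output = 3 − 1.225 = 1.775 dBV.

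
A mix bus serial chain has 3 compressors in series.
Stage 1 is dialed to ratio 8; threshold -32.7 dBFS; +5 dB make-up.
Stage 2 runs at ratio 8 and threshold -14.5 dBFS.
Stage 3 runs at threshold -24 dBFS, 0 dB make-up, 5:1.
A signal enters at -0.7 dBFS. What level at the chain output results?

Stage 1: 32 dB above -32.7 dBFS, reduced 8:1 to 4 dB above → -28.7 dBFS; +5 dB make-up → -23.7 dBFS.
Stage 2: below threshold (-23.7 ≤ -14.5); passes unchanged; output -23.7 dBFS.
Stage 3: 0.3 dB above -24 dBFS, reduced 5:1 to 0.06 dB above → -23.94 dBFS.

-23.94 dBFS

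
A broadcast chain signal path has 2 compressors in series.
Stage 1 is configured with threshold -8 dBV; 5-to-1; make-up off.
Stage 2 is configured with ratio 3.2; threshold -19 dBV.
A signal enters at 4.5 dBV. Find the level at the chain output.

Stage 1: 12.5 dB above -8 dBV, reduced 5:1 to 2.5 dB above → -5.5 dBV.
Stage 2: 13.5 dB above -19 dBV, reduced 3.2:1 to 4.21875 dB above → -14.78125 dBV.

-14.78125 dBV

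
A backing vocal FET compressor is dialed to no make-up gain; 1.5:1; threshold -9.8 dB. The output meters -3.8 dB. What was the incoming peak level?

That's 6 dB above the -9.8 dB threshold.
Undo the ratio: input overshoot = 6 × 1.5 = 9 dB, giving input = -0.8 dB.

-0.8 dB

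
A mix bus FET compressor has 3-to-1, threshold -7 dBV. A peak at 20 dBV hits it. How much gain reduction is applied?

18 dB

Overshoot = 20 − (-7) = 27 dB.
After 3:1 compression the overshoot becomes 27/3 = 9 dB.
Gain reduction = 27 − 9 = 18 dB.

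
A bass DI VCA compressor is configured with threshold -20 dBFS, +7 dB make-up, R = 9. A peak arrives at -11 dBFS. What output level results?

The input is 9 dB above the -20 dBFS threshold.
9:1 compression reduces that to 9/9 = 1 dB over.
Output = -20 + 1 = -19 dBFS; make-up adds 7 dB, giving -12 dBFS.

-12 dBFS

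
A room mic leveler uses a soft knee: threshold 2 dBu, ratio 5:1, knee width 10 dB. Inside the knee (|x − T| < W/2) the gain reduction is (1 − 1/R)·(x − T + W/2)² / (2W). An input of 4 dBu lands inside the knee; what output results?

x − T + W/2 = 4 − 2 + 5 = 7.
GR = (1 − 1/5) × 7² / 20 = 0.8 × 49 / 20 = 1.96 dB.
Output = 4 − 1.96 = 2.04 dBu.

2.04 dBu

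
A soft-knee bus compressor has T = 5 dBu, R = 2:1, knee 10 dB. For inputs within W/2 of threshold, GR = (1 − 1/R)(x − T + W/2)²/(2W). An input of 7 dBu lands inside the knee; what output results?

5.775 dBu

x − T + W/2 = 7 − 5 + 5 = 7.
GR = (1 − 1/2) × 7² / 20 = 0.5 × 49 / 20 = 1.225 dB.
Output = 7 − 1.225 = 5.775 dBu.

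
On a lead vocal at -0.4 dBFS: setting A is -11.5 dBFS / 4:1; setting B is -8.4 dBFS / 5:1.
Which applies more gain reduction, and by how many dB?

A: GR = 11.1 − 11.1/4 = 8.325 dB.
B: GR = 8 − 8/5 = 6.4 dB.
A applies 1.925 dB more gain reduction.

A, by 1.925 dB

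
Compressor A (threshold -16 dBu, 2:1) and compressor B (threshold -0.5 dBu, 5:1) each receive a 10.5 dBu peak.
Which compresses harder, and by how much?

A: 26.5 dB over, compressed to 13.25 dB over, so 13.25 dB of GR.
B: 11 dB over, compressed to 2.2 dB over, so 8.8 dB of GR.
A applies 4.45 dB more gain reduction.

A, by 4.45 dB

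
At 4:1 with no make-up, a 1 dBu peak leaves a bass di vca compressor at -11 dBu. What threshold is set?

Let T be the threshold. Output overshoot = (input overshoot)/R, so -11 − T = (1 − T)/4.
4·(-11 − T) = 1 − T → 3·T = -44 − 1 = -45.
T = -45/3 = -15 dBu.

-15 dBu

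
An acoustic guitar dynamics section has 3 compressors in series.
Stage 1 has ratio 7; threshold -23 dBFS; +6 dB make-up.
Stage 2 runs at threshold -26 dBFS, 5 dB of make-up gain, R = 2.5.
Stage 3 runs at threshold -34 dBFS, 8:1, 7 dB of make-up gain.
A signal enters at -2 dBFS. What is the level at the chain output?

-24.775 dBFS

Stage 1: 21 dB above -23 dBFS, reduced 7:1 to 3 dB above → -20 dBFS; +6 dB make-up → -14 dBFS.
Stage 2: -14 dBFS is 12 dB over -26 dBFS; at 2.5:1 that becomes 4.8 dB over, giving -21.2 dBFS; +5 dB make-up → -16.2 dBFS.
Stage 3: -16.2 dBFS is 17.8 dB over -34 dBFS; at 8:1 that becomes 2.225 dB over, giving -31.775 dBFS; +7 dB make-up → -24.775 dBFS.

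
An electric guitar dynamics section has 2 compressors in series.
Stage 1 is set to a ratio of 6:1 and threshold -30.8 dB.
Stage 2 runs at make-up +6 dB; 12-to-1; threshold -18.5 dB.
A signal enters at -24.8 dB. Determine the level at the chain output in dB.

Stage 1: overshoot 6 dB → 6/6 = 1 dB → -29.8 dB.
Stage 2: -29.8 dB is at or below the -18.5 dB threshold — no compression; make-up brings it to -23.8 dB.

-23.8 dB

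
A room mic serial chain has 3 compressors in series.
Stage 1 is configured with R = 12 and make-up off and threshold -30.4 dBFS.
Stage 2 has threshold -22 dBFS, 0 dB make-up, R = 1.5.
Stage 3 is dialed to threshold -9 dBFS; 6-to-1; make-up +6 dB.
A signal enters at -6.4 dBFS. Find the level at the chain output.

-22.4 dBFS

Stage 1: overshoot 24 dB → 24/12 = 2 dB → -28.4 dBFS.
Stage 2: below threshold (-28.4 ≤ -22); passes unchanged; output -28.4 dBFS.
Stage 3: -28.4 dBFS ≤ -9 dBFS, so stage 3 doesn't engage; make-up brings it to -22.4 dBFS.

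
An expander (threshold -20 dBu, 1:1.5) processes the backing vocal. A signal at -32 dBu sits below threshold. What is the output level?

-38 dBu

The input is 12 dB below the -20 dBu threshold.
A 1:1.5 expander multiplies undershoot by 1.5: 12 × 1.5 = 18 dB below threshold.
Output = -20 − 18 = -38 dBu.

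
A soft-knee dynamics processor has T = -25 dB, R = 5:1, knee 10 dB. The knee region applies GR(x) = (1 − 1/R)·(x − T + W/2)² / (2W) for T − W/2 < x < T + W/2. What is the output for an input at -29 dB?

x − T + W/2 = -29 − (-25) + 5 = 1.
GR = (1 − 1/5) × 1² / 20 = 0.8 × 1 / 20 = 0.04 dB.
Output = -29 − 0.04 = -29.04 dB.

-29.04 dB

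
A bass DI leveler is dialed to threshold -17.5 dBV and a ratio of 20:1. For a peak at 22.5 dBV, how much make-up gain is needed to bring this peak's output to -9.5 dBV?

Overshoot 40 dB → 40/20 = 2 dB after compression, so the compressed level is -17.5 + 2 = -15.5 dBV.
Make-up = target − compressed = -9.5 − (-15.5) = 6 dB.

6 dB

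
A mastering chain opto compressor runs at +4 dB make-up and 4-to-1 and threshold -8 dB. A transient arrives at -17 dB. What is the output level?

-17 dB is 9 dB below the -8 dB threshold, so no gain reduction is applied.
Make-up gain adds 4 dB: -17 + 4 = -13 dB.

-13 dB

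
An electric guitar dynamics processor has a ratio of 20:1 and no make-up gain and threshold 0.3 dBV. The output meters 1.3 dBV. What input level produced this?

The compressed level sits 1.3 − 0.3 = 1 dB over threshold.
Input overshoot = R × output overshoot = 20 dB → input = 0.3 + 20 = 20.3 dBV.

20.3 dBV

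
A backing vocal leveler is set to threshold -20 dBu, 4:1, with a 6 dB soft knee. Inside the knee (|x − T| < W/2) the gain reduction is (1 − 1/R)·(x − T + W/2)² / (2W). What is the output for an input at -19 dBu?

-20 dBu

x − T + W/2 = -19 − (-20) + 3 = 4.
GR = (1 − 1/4) × 4² / 12 = 0.75 × 16 / 12 = 1 dB.
Output = -19 − 1 = -20 dBu.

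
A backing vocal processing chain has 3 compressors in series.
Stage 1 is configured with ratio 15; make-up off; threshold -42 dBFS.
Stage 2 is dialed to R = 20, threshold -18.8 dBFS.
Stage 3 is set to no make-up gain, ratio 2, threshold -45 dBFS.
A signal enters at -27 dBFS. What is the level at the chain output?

-43 dBFS

Stage 1: -27 dBFS is 15 dB over -42 dBFS; at 15:1 that becomes 1 dB over, giving -41 dBFS.
Stage 2: -41 dBFS is at or below the -18.8 dBFS threshold — no compression; output -41 dBFS.
Stage 3: -41 dBFS is 4 dB over -45 dBFS; at 2:1 that becomes 2 dB over, giving -43 dBFS.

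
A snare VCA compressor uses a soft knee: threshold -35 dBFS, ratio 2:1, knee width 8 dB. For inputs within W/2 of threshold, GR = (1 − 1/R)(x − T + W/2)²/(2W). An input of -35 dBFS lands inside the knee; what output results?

x − T + W/2 = -35 − (-35) + 4 = 4.
GR = (1 − 1/2) × 4² / 16 = 0.5 × 16 / 16 = 0.5 dB.
Output = -35 − 0.5 = -35.5 dBFS.

-35.5 dBFS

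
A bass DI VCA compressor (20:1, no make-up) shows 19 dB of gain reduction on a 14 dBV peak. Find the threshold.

Input is 20 dB above T (since output overshoot × R = input overshoot: (-5 − T)·20 = 14 − T gives T = -6 dBV).
Check: -6 + (14 − (-6))/20 = -6 + 1 = -5 dBV. ✓

-6 dBV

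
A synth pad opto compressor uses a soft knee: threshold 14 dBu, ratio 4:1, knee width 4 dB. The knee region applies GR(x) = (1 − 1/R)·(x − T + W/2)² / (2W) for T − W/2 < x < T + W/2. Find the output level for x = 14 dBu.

x − T + W/2 = 14 − 14 + 2 = 2.
GR = (1 − 1/4) × 2² / 8 = 0.75 × 4 / 8 = 0.375 dB.
Output = 14 − 0.375 = 13.625 dBu.

13.625 dBu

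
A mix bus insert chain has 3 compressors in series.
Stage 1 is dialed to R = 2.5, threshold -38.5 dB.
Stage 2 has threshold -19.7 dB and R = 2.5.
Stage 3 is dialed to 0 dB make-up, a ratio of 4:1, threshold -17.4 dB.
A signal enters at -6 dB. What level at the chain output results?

-25.5 dB

Stage 1: -6 dB is 32.5 dB over -38.5 dB; at 2.5:1 that becomes 13 dB over, giving -25.5 dB.
Stage 2: -25.5 dB ≤ -19.7 dB, so stage 2 doesn't engage; output -25.5 dB.
Stage 3: -25.5 dB ≤ -17.4 dB, so stage 3 doesn't engage; output -25.5 dB.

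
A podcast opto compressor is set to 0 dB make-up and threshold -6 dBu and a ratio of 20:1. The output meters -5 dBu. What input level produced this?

14 dBu

Post-compression overshoot = -5 − (-6) = 1 dB.
Before 20:1 compression the overshoot was 1 × 20 = 20 dB, so input = -6 + 20 = 14 dBu.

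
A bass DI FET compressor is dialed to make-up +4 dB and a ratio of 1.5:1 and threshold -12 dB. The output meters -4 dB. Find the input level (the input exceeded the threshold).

-6 dB

Before make-up, the level was -4 − 4 = -8 dB.
That's 4 dB above the -12 dB threshold.
Undo the ratio: input overshoot = 4 × 1.5 = 6 dB, giving input = -6 dB.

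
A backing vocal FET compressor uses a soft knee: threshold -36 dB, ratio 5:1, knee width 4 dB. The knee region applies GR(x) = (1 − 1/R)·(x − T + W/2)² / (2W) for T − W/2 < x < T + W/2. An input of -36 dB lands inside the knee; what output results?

x − T + W/2 = -36 − (-36) + 2 = 2.
GR = (1 − 1/5) × 2² / 8 = 0.8 × 4 / 8 = 0.4 dB.
Output = -36 − 0.4 = -36.4 dB.

-36.4 dB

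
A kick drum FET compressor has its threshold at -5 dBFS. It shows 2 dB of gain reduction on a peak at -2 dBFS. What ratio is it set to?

3:1

Input overshoot = -2 − (-5) = 3 dB.
Output overshoot = 3 − 2 = 1 dB.
Ratio = input overshoot / output overshoot = 3 / 1 = 3.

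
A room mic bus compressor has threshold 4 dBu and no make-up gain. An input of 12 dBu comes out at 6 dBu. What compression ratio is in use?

4:1

Input overshoot = 12 − 4 = 8 dB; output overshoot = 6 − 4 = 2 dB.
Ratio = 8 / 2 = 4.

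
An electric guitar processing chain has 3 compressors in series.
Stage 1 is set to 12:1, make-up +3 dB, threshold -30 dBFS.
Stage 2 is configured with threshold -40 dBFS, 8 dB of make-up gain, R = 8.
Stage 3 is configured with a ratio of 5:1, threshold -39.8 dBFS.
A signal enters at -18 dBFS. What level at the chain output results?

-37.89 dBFS

Stage 1: overshoot 12 dB → 12/12 = 1 dB → -29 dBFS; +3 dB make-up → -26 dBFS.
Stage 2: overshoot 14 dB → 14/8 = 1.75 dB → -38.25 dBFS; +8 dB make-up → -30.25 dBFS.
Stage 3: overshoot 9.55 dB → 9.55/5 = 1.91 dB → -37.89 dBFS.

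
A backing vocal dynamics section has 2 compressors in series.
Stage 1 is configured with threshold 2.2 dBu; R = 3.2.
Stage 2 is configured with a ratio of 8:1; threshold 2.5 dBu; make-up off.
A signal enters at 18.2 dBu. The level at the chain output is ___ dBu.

3.0875 dBu

Stage 1: 16 dB above 2.2 dBu, reduced 3.2:1 to 5 dB above → 7.2 dBu.
Stage 2: 7.2 dBu is 4.7 dB over 2.5 dBu; at 8:1 that becomes 0.5875 dB over, giving 3.0875 dBu.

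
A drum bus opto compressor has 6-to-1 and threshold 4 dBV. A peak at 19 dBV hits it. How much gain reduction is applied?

19 dBV exceeds the threshold by 15 dB.
A 6:1 ratio leaves 2.5 dB of that excess.
So the signal is attenuated by 15 − 2.5 = 12.5 dB.

12.5 dB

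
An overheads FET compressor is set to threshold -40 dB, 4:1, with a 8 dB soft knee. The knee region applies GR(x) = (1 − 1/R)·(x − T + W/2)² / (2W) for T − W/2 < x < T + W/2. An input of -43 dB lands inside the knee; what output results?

x − T + W/2 = -43 − (-40) + 4 = 1.
GR = (1 − 1/4) × 1² / 16 = 0.75 × 1 / 16 = 0.046875 dB.
Output = -43 − 0.046875 = -43.046875 dB.

-43.046875 dB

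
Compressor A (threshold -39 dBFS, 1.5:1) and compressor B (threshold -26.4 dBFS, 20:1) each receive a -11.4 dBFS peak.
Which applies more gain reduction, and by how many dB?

A: 27.6 dB over, compressed to 18.4 dB over, so 9.2 dB of GR.
B: 15 dB over, compressed to 0.75 dB over, so 14.25 dB of GR.
B applies 5.05 dB more gain reduction.

B, by 5.05 dB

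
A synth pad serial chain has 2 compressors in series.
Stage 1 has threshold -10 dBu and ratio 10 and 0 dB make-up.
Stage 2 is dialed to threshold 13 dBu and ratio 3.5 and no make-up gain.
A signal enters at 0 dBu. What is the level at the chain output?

-9 dBu

Stage 1: 10 dB above -10 dBu, reduced 10:1 to 1 dB above → -9 dBu.
Stage 2: below threshold (-9 ≤ 13); passes unchanged; output -9 dBu.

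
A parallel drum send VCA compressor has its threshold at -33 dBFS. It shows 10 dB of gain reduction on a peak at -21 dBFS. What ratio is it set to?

6:1

Input overshoot = -21 − (-33) = 12 dB.
Output overshoot = 12 − 10 = 2 dB.
Ratio = input overshoot / output overshoot = 12 / 2 = 6.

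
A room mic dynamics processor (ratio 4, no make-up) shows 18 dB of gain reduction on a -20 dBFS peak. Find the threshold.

Let T be the threshold. Output overshoot = (input overshoot)/R, so -38 − T = (-20 − T)/4.
4·(-38 − T) = -20 − T → 3·T = -152 − (-20) = -132.
T = -132/3 = -44 dBFS.

-44 dBFS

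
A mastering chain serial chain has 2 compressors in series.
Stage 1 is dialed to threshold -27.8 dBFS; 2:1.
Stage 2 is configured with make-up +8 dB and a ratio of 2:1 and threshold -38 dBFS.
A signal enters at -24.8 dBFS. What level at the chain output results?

-24.15 dBFS

Stage 1: -24.8 dBFS is 3 dB over -27.8 dBFS; at 2:1 that becomes 1.5 dB over, giving -26.3 dBFS.
Stage 2: 11.7 dB above -38 dBFS, reduced 2:1 to 5.85 dB above → -32.15 dBFS; +8 dB make-up → -24.15 dBFS.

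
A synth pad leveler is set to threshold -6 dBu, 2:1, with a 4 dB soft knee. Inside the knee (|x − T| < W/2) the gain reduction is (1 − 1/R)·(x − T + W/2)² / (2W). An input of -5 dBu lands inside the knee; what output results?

-5.5625 dBu

x − T + W/2 = -5 − (-6) + 2 = 3.
GR = (1 − 1/2) × 3² / 8 = 0.5 × 9 / 8 = 0.5625 dB.
Output = -5 − 0.5625 = -5.5625 dBu.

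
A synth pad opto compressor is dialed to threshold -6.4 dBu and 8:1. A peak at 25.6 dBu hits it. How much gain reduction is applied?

28 dB

25.6 dBu exceeds the threshold by 32 dB.
After 8:1 compression the overshoot becomes 32/8 = 4 dB.
Gain reduction = 32 − 4 = 28 dB.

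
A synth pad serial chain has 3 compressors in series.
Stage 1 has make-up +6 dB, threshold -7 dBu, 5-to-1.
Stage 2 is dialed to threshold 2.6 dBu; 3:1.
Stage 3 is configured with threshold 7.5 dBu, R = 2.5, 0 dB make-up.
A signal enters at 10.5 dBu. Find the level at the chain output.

2.5 dBu

Stage 1: 10.5 dBu is 17.5 dB over -7 dBu; at 5:1 that becomes 3.5 dB over, giving -3.5 dBu; +6 dB make-up → 2.5 dBu.
Stage 2: 2.5 dBu is at or below the 2.6 dBu threshold — no compression; output 2.5 dBu.
Stage 3: below threshold (2.5 ≤ 7.5); passes unchanged; output 2.5 dBu.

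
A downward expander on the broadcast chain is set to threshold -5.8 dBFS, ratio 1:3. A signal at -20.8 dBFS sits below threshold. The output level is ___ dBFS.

Below threshold, a 1:3 expander applies gain = (3−1)×(T − x) of attenuation.
(3−1) × 15 = 30 dB, so output = -20.8 − 30 = -50.8 dBFS.

-50.8 dBFS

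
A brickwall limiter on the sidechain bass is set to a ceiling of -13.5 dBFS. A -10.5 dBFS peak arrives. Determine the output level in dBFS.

-13.5 dBFS

At ∞:1, everything above -13.5 dBFS is held at the ceiling.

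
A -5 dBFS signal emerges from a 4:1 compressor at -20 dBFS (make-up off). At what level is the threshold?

Let T be the threshold. Output overshoot = (input overshoot)/R, so -20 − T = (-5 − T)/4.
4·(-20 − T) = -5 − T → 3·T = -80 − (-5) = -75.
T = -75/3 = -25 dBFS.

-25 dBFS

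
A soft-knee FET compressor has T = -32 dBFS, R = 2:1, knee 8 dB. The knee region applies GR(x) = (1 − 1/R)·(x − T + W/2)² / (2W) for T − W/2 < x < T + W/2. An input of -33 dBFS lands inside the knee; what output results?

x − T + W/2 = -33 − (-32) + 4 = 3.
GR = (1 − 1/2) × 3² / 16 = 0.5 × 9 / 16 = 0.28125 dB.
Output = -33 − 0.28125 = -33.28125 dBFS.

-33.28125 dBFS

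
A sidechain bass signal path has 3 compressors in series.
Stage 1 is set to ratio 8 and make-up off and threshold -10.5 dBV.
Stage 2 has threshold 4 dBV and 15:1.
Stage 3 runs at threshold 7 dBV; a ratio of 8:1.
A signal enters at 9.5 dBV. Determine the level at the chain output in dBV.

Stage 1: 9.5 dBV is 20 dB over -10.5 dBV; at 8:1 that becomes 2.5 dB over, giving -8 dBV.
Stage 2: -8 dBV ≤ 4 dBV, so stage 2 doesn't engage; output -8 dBV.
Stage 3: -8 dBV ≤ 7 dBV, so stage 3 doesn't engage; output -8 dBV.

-8 dBV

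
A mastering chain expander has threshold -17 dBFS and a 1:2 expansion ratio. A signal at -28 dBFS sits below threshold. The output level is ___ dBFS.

-39 dBFS

The input is 11 dB below the -17 dBFS threshold.
A 1:2 expander multiplies undershoot by 2: 11 × 2 = 22 dB below threshold.
Output = -17 − 22 = -39 dBFS.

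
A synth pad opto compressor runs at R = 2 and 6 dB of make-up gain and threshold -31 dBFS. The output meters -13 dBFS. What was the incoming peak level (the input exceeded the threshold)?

Stripping the +6 dB make-up gives -19 dBFS at the gain stage.
That's 12 dB above the -31 dBFS threshold.
Before 2:1 compression the overshoot was 12 × 2 = 24 dB, so input = -31 + 24 = -7 dBFS.

-7 dBFS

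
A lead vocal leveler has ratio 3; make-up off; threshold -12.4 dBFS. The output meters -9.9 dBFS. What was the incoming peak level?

That's 2.5 dB above the -12.4 dBFS threshold.
Before 3:1 compression the overshoot was 2.5 × 3 = 7.5 dB, so input = -12.4 + 7.5 = -4.9 dBFS.

-4.9 dBFS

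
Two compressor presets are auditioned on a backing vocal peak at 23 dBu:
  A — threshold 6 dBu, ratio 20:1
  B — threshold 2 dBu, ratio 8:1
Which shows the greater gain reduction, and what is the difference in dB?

A: overshoot 17 dB → output overshoot 0.85 dB → GR 16.15 dB.
B: overshoot 21 dB → output overshoot 2.625 dB → GR 18.375 dB.
B applies 2.225 dB more gain reduction.

B, by 2.225 dB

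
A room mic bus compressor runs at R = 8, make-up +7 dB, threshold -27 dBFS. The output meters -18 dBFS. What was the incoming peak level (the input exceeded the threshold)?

-11 dBFS

Remove make-up: -18 − 7 = -25 dBFS.
Post-compression overshoot = -25 − (-27) = 2 dB.
Before 8:1 compression the overshoot was 2 × 8 = 16 dB, so input = -27 + 16 = -11 dBFS.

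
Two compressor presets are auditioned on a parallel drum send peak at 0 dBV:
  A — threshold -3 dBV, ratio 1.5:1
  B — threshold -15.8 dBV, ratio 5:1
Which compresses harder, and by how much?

A: GR = 3 − 3/1.5 = 1 dB.
B: GR = 15.8 − 15.8/5 = 12.64 dB.
B applies 11.64 dB more gain reduction.

B, by 11.64 dB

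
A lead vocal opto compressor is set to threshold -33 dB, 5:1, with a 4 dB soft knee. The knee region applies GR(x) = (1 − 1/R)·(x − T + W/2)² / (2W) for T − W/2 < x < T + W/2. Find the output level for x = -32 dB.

x − T + W/2 = -32 − (-33) + 2 = 3.
GR = (1 − 1/5) × 3² / 8 = 0.8 × 9 / 8 = 0.9 dB.
Output = -32 − 0.9 = -32.9 dB.

-32.9 dB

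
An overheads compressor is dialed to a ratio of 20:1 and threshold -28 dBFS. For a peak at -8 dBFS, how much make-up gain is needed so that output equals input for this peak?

The peak compresses to -28 + 20/20 = -27 dBFS.
To reach -8 dBFS requires -8 − (-27) = 19 dB of make-up.

19 dB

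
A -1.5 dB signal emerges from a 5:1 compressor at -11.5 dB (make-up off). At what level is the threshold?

-14 dB

Input is 12.5 dB above T (since output overshoot × R = input overshoot: (-11.5 − T)·5 = -1.5 − T gives T = -14 dB).
Check: -14 + (-1.5 − (-14))/5 = -14 + 2.5 = -11.5 dB. ✓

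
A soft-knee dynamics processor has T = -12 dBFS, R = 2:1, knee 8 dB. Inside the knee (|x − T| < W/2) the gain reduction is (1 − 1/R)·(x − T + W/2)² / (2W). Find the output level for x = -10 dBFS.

-11.125 dBFS

x − T + W/2 = -10 − (-12) + 4 = 6.
GR = (1 − 1/2) × 6² / 16 = 0.5 × 36 / 16 = 1.125 dB.
Output = -10 − 1.125 = -11.125 dBFS.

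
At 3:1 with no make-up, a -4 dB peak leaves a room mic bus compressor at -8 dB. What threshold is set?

Let T be the threshold. Output overshoot = (input overshoot)/R, so -8 − T = (-4 − T)/3.
3·(-8 − T) = -4 − T → 2·T = -24 − (-4) = -20.
T = -20/2 = -10 dB.

-10 dB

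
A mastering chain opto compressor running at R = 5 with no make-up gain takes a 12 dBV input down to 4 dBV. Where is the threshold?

Input is 10 dB above T (since output overshoot × R = input overshoot: (4 − T)·5 = 12 − T gives T = 2 dBV).
Check: 2 + (12 − 2)/5 = 2 + 2 = 4 dBV. ✓

2 dBV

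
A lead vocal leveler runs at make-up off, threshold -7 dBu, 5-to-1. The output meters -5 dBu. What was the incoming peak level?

That's 2 dB above the -7 dBu threshold.
Undo the ratio: input overshoot = 2 × 5 = 10 dB, giving input = 3 dBu.

3 dBu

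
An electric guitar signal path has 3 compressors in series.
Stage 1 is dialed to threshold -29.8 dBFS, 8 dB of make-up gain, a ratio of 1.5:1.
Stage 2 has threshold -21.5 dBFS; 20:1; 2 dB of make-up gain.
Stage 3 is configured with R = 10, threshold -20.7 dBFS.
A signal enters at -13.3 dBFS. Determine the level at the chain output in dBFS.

Stage 1: overshoot 16.5 dB → 16.5/1.5 = 11 dB → -18.8 dBFS; +8 dB make-up → -10.8 dBFS.
Stage 2: 10.7 dB above -21.5 dBFS, reduced 20:1 to 0.535 dB above → -20.965 dBFS; +2 dB make-up → -18.965 dBFS.
Stage 3: 1.735 dB above -20.7 dBFS, reduced 10:1 to 0.1735 dB above → -20.5265 dBFS.

-20.5265 dBFS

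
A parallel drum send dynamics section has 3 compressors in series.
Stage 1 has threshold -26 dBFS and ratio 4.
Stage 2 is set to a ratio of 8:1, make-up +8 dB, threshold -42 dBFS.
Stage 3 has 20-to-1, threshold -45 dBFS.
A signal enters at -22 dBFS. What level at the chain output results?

-44.34375 dBFS

Stage 1: overshoot 4 dB → 4/4 = 1 dB → -25 dBFS.
Stage 2: 17 dB above -42 dBFS, reduced 8:1 to 2.125 dB above → -39.875 dBFS; +8 dB make-up → -31.875 dBFS.
Stage 3: 13.125 dB above -45 dBFS, reduced 20:1 to 0.65625 dB above → -44.34375 dBFS.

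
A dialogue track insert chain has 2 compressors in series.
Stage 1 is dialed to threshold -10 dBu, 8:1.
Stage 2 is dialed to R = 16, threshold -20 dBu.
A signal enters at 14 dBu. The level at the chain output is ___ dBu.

Stage 1: overshoot 24 dB → 24/8 = 3 dB → -7 dBu.
Stage 2: -7 dBu is 13 dB over -20 dBu; at 16:1 that becomes 0.8125 dB over, giving -19.1875 dBu.

-19.1875 dBu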